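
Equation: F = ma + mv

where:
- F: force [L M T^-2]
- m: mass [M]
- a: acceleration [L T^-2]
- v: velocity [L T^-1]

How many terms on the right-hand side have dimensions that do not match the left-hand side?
1

LHS F: [L M T^-2]
- ma: [L M T^-2] ✓
- mv: [L M T^-1] ✗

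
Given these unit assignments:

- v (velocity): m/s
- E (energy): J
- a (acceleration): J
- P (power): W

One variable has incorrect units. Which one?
a

The variable a (acceleration) should have units m/s², not J.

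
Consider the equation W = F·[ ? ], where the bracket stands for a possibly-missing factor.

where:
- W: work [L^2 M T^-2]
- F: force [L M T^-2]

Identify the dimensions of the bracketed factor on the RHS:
[L] — length (e.g. a distance d)

W has dimensions [L^2 M T^-2]; F has dimensions [L M T^-2].
The bracketed factor must supply [L^2 M T^-2] / [L M T^-2] = [L].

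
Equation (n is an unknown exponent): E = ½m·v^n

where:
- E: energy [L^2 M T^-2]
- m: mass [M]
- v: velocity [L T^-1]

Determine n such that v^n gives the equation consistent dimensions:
n = 2

E has dimensions [L^2 M T^-2]; v has dimensions [L T^-1].
The rest of the RHS has dimensions [M], so v^n must supply [L^2 T^-2].
With n = 2: ½m·v^2 has dimensions [L^2 M T^-2], matching the LHS ✓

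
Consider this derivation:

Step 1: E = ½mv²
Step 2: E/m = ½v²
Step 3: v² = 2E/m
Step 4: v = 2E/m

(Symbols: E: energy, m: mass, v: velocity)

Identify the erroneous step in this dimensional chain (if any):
Step 4

Step 1: E = ½mv² → LHS [L^2 M T^-2], RHS [L^2 M T^-2] ✓
Step 2: E/m = ½v² → LHS [L^2 T^-2], RHS [L^2 T^-2] ✓
Step 3: v² = 2E/m → LHS [L^2 T^-2], RHS [L^2 T^-2] ✓
Step 4: v = 2E/m → LHS [L T^-1], RHS [L^2 T^-2] ✗

The first dimensional inconsistency appears in step 4: v = 2E/m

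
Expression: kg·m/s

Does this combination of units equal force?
No

The expression kg·m/s has dimensions [L M T^-1], but force has dimensions [L M T^-2].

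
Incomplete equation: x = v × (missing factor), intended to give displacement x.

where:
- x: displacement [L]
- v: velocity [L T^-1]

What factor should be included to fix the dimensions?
t (time), dimensions [T]

x has dimensions [L] and v has dimensions [L T^-1].
The missing factor must have dimensions [L] / [L T^-1] = [T], i.e. time (t).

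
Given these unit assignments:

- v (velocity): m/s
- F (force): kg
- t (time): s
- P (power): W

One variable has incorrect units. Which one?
F

The variable F (force) should have units N, not kg.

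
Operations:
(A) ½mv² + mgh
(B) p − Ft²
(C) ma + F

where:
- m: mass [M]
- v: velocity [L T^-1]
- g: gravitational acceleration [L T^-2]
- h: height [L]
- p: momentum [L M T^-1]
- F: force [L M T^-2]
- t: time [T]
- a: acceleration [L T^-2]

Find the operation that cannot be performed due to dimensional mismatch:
(B) p − Ft²

(A) ½mv² + mgh: ½mv² [L^2 M T^-2] and mgh [L^2 M T^-2] — same dimensions ✓
(B) p − Ft²: p [L M T^-1] and Ft² [L M] — different dimensions cannot be added/subtracted ✗
(C) ma + F: ma [L M T^-2] and F [L M T^-2] — same dimensions ✓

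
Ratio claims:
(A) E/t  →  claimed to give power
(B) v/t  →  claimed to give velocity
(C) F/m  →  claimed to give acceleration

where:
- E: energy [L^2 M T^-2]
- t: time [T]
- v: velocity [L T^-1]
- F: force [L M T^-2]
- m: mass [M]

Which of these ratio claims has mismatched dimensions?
(B) v/t does not give velocity

(A) E/t: [L^2 M T^-3] = power [L^2 M T^-3] ✓
(B) v/t: [L T^-2] ≠ velocity [L T^-1] ✗
(C) F/m: [L T^-2] = acceleration [L T^-2] ✓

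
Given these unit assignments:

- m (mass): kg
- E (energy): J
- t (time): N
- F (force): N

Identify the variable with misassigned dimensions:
t

The variable t (time) should have units s, not N.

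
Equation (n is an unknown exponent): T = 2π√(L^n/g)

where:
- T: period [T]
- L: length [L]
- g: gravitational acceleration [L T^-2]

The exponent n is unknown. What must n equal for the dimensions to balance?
n = 1

T has dimensions [T]; L has dimensions [L].
With n = 1: 2π√(L^1/g) has dimensions [T], matching the LHS ✓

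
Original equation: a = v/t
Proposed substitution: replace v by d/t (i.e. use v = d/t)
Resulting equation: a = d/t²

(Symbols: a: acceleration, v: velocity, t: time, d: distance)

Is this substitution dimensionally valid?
Yes

[v] = [L T^-1] and [d/t] = [L T^-1]. These match, so the substitution replaces a quantity by one of the same dimensions and the result a = d/t² has LHS [L T^-2] vs RHS [L T^-2] — still consistent.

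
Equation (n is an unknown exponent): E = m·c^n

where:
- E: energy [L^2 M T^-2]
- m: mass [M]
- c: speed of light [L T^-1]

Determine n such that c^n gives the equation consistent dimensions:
n = 2

E has dimensions [L^2 M T^-2]; c has dimensions [L T^-1].
The rest of the RHS has dimensions [M], so c^n must supply [L^2 T^-2].
With n = 2: m·c^2 has dimensions [L^2 M T^-2], matching the LHS ✓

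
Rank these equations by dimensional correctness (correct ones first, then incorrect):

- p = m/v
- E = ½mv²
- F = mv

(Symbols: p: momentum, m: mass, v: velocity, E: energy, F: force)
Dimensionally correct: E = ½mv²
Dimensionally incorrect: p = m/v, F = mv
Ordered (correct first, then incorrect): E = ½mv², p = m/v, F = mv

- p = m/v: LHS [L M T^-1], RHS [L^-1 M T] → incorrect ✗
- E = ½mv²: LHS [L^2 M T^-2], RHS [L^2 M T^-2] → correct ✓
- F = mv: LHS [L M T^-2], RHS [L M T^-1] → incorrect ✗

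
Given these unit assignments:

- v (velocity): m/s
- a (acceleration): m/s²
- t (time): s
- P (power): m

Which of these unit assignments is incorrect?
P

The variable P (power) should have units W, not m.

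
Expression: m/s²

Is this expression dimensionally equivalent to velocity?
No

The expression m/s² has dimensions [L T^-2], but velocity has dimensions [L T^-1].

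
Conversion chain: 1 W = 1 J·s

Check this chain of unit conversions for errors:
The chain is incorrect (it contains an error).

Incorrect: Watt is J/s, not J·s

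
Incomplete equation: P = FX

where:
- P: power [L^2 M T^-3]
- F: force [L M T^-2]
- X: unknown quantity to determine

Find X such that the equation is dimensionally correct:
X = v (velocity), dimensions [L T^-1]

P has dimensions [L^2 M T^-3]; the rest of the RHS (F) has dimensions [L M T^-2].
So X must have dimensions [L T^-1] — X = v (velocity).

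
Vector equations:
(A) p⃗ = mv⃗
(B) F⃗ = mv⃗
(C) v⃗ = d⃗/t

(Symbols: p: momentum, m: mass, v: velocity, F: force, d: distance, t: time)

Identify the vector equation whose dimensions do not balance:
(B) F⃗ = mv⃗

(A) p⃗ = mv⃗: LHS [L M T^-1], RHS [L M T^-1] ✓ — mass (scalar) times velocity (vector)
(B) F⃗ = mv⃗: LHS [L M T^-2], RHS [L M T^-1] ✗ — mass times velocity is momentum, not force; should be ma⃗
(C) v⃗ = d⃗/t: LHS [L T^-1], RHS [L T^-1] ✓ — displacement (vector) divided by time (scalar)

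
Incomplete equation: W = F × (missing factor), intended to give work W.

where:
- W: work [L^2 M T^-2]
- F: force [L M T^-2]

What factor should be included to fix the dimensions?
d (distance), dimensions [L]

W has dimensions [L^2 M T^-2] and F has dimensions [L M T^-2].
The missing factor must have dimensions [L^2 M T^-2] / [L M T^-2] = [L], i.e. distance (d).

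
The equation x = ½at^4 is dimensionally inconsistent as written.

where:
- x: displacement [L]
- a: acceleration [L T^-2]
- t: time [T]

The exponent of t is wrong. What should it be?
The exponent of t should be 2: x = ½at^2

The LHS x has dimensions [L]; t has dimensions [T].
As written, the RHS ½at^4 (exponent 4 on t) has dimensions [L T^2], which does not match.
With exponent 2, the RHS ½at^2 has dimensions [L], matching the LHS.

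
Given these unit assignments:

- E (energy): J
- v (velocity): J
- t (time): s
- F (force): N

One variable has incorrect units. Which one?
v

The variable v (velocity) should have units m/s, not J.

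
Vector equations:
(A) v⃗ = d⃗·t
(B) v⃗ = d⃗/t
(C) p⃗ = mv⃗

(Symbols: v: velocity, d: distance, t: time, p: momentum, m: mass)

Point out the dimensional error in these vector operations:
(A) v⃗ = d⃗·t

(A) v⃗ = d⃗·t: LHS [L T^-1], RHS [L T] ✗ — velocity is displacement per time; should be d⃗/t
(B) v⃗ = d⃗/t: LHS [L T^-1], RHS [L T^-1] ✓ — displacement (vector) divided by time (scalar)
(C) p⃗ = mv⃗: LHS [L M T^-1], RHS [L M T^-1] ✓ — mass (scalar) times velocity (vector)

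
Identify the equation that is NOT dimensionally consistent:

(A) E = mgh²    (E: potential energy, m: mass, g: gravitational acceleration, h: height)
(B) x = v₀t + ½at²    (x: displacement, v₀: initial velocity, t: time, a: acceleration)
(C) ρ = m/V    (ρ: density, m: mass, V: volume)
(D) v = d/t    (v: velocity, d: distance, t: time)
(A) E = mgh²

The equation (A) E = mgh² is dimensionally incorrect.

LHS (E): [L^2 M T^-2]
RHS (mgh²): [L^3 M T^-2] ✗

The dimensions do not match. The other three equations balance.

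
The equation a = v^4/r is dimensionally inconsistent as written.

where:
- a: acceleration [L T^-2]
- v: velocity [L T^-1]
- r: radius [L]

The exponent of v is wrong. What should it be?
The exponent of v should be 2: a = v^2/r

The LHS a has dimensions [L T^-2]; v has dimensions [L T^-1].
As written, the RHS v^4/r (exponent 4 on v) has dimensions [L^3 T^-4], which does not match.
With exponent 2, the RHS v^2/r has dimensions [L T^-2], matching the LHS.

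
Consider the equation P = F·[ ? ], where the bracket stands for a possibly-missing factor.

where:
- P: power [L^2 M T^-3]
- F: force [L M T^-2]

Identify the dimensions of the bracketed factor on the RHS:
[L T^-1] — velocity (e.g. v)

P has dimensions [L^2 M T^-3]; F has dimensions [L M T^-2].
The bracketed factor must supply [L^2 M T^-3] / [L M T^-2] = [L T^-1].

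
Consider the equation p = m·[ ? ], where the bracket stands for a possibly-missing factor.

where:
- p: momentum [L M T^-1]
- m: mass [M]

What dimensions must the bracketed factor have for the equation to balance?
[L T^-1] — velocity (e.g. v)

p has dimensions [L M T^-1]; m has dimensions [M].
The bracketed factor must supply [L M T^-1] / [M] = [L T^-1].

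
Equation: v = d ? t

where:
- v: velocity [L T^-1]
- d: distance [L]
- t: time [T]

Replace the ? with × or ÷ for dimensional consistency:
division (÷): v = d ÷ t

v [L T^-1]; d [L]; t [T].
d × t → [L T] ✗
d ÷ t → [L T^-1] ✓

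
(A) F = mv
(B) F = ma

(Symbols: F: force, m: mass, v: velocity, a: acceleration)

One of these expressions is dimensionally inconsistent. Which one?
(A)

(A) F = mv: LHS [L M T^-2], RHS [L M T^-1] ✗
(B) F = ma: LHS [L M T^-2], RHS [L M T^-2] ✓

Expression (A) F = mv is dimensionally incorrect.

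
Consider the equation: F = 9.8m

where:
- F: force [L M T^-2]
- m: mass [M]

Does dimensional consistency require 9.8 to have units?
Yes

F has dimensions [L M T^-2], while m alone has dimensions [M]. For the equation to balance, the factor 9.8 must carry dimensions [L T^-2] — it is a dimensional constant (a numerical value of a physical quantity with its units suppressed), not a pure number.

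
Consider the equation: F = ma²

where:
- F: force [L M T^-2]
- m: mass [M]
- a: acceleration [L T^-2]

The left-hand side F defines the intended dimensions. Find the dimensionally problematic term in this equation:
The right-hand side term ma²

F has dimensions [L M T^-2], but ma² has dimensions [L^2 M T^-4], so the term ma² is dimensionally wrong for F.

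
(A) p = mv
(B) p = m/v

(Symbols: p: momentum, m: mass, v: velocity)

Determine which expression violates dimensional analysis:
(B)

(A) p = mv: LHS [L M T^-1], RHS [L M T^-1] ✓
(B) p = m/v: LHS [L M T^-1], RHS [L^-1 M T] ✗

Expression (B) p = m/v is dimensionally incorrect.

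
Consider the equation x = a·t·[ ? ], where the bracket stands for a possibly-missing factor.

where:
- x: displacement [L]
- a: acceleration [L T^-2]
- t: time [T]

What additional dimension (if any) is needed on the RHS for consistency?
[T] — time (e.g. t)

x has dimensions [L]; a·t has dimensions [L T^-1].
The bracketed factor must supply [L] / [L T^-1] = [T].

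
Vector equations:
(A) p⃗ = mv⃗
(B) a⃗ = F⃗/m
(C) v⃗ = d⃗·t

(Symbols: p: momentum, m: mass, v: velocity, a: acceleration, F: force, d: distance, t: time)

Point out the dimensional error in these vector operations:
(C) v⃗ = d⃗·t

(A) p⃗ = mv⃗: LHS [L M T^-1], RHS [L M T^-1] ✓ — mass (scalar) times velocity (vector)
(B) a⃗ = F⃗/m: LHS [L T^-2], RHS [L T^-2] ✓ — force (vector) divided by mass (scalar)
(C) v⃗ = d⃗·t: LHS [L T^-1], RHS [L T] ✗ — velocity is displacement per time; should be d⃗/t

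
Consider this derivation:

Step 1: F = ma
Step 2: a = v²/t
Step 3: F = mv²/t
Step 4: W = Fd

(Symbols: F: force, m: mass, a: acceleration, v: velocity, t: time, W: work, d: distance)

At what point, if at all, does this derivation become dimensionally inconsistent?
Step 2

Step 1: F = ma → LHS [L M T^-2], RHS [L M T^-2] ✓
Step 2: a = v²/t → LHS [L T^-2], RHS [L^2 T^-3] ✗

The first dimensional inconsistency appears in step 2: a = v²/t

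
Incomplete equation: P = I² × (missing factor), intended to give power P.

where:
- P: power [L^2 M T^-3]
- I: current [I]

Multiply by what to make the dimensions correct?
R (resistance), dimensions [I^-2 L^2 M T^-3]

P has dimensions [L^2 M T^-3] and I² has dimensions [I^2].
The missing factor must have dimensions [L^2 M T^-3] / [I^2] = [I^-2 L^2 M T^-3], i.e. resistance (R).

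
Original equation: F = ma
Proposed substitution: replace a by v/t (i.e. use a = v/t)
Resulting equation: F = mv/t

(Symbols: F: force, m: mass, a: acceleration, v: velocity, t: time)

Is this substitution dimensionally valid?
Yes

[a] = [L T^-2] and [v/t] = [L T^-2]. These match, so the substitution replaces a quantity by one of the same dimensions and the result F = mv/t has LHS [L M T^-2] vs RHS [L M T^-2] — still consistent.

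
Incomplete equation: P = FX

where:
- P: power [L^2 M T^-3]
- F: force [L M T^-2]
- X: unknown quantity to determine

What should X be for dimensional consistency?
X = v (velocity), dimensions [L T^-1]

P has dimensions [L^2 M T^-3]; the rest of the RHS (F) has dimensions [L M T^-2].
So X must have dimensions [L T^-1] — X = v (velocity).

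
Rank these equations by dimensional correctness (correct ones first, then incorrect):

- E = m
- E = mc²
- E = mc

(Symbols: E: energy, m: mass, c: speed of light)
Dimensionally correct: E = mc²
Dimensionally incorrect: E = m, E = mc
Ordered (correct first, then incorrect): E = mc², E = m, E = mc

- E = m: LHS [L^2 M T^-2], RHS [M] → incorrect ✗
- E = mc²: LHS [L^2 M T^-2], RHS [L^2 M T^-2] → correct ✓
- E = mc: LHS [L^2 M T^-2], RHS [L M T^-1] → incorrect ✗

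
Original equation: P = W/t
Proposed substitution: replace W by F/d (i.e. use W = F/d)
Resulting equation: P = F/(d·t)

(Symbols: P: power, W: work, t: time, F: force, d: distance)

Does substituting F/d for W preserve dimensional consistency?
No

[W] = [L^2 M T^-2] and [F/d] = [M T^-2]. These differ, so the substitution replaces a quantity by one of different dimensions and the result P = F/(d·t) has LHS [L^2 M T^-3] vs RHS [M T^-3] — inconsistent.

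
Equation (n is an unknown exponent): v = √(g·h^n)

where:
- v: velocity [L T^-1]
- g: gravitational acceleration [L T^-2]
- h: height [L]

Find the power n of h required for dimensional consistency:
n = 1

v has dimensions [L T^-1]; h has dimensions [L].
With n = 1: √(g·h^1) has dimensions [L T^-1], matching the LHS ✓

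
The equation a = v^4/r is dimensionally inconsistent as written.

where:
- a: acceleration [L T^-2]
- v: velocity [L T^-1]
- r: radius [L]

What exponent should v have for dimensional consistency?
The exponent of v should be 2: a = v^2/r

The LHS a has dimensions [L T^-2]; v has dimensions [L T^-1].
As written, the RHS v^4/r (exponent 4 on v) has dimensions [L^3 T^-4], which does not match.
With exponent 2, the RHS v^2/r has dimensions [L T^-2], matching the LHS.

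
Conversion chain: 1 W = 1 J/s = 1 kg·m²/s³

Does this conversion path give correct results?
The chain is correct (no errors).

Correct: Watt is Joule per second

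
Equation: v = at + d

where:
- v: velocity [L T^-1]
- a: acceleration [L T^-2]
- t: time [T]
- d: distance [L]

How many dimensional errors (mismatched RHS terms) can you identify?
1

LHS v: [L T^-1]
- at: [L T^-1] ✓
- d: [L] ✗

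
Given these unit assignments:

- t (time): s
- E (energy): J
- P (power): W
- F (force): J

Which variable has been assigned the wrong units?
F

The variable F (force) should have units N, not J.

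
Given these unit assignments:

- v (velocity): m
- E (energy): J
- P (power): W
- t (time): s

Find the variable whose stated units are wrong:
v

The variable v (velocity) should have units m/s, not m.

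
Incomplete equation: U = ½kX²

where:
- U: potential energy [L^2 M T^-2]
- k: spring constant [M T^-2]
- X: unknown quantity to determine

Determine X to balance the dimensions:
X = x (displacement), dimensions [L]

U has dimensions [L^2 M T^-2]; the rest of the RHS (½k) has dimensions [M T^-2].
So X² must have dimensions [L^2], i.e. X has dimensions [L] — X = x (displacement).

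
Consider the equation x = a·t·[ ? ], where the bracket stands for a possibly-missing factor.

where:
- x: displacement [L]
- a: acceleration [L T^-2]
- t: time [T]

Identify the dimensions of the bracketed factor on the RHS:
[T] — time (e.g. t)

x has dimensions [L]; a·t has dimensions [L T^-1].
The bracketed factor must supply [L] / [L T^-1] = [T].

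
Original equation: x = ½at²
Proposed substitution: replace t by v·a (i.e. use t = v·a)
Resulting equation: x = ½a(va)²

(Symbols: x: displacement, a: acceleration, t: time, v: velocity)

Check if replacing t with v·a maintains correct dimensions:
No

[t] = [T] and [v·a] = [L^2 T^-3]. These differ, so the substitution replaces a quantity by one of different dimensions and the result x = ½a(va)² has LHS [L] vs RHS [L^5 T^-8] — inconsistent.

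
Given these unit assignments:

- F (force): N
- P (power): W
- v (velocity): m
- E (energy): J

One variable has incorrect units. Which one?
v

The variable v (velocity) should have units m/s, not m.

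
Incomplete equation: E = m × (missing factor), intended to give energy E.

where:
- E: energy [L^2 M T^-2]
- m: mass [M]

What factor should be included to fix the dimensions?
v² (velocity squared), dimensions [L^2 T^-2]

E has dimensions [L^2 M T^-2] and m has dimensions [M].
The missing factor must have dimensions [L^2 M T^-2] / [M] = [L^2 T^-2], i.e. velocity squared (v²).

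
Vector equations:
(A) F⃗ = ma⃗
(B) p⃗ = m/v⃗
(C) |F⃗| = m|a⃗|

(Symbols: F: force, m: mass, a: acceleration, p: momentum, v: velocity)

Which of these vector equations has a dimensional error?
(B) p⃗ = m/v⃗

(A) F⃗ = ma⃗: LHS [L M T^-2], RHS [L M T^-2] ✓ — Force and acceleration are vectors, mass is a scalar
(B) p⃗ = m/v⃗: LHS [L M T^-1], RHS [L^-1 M T] ✗ — momentum is mass times velocity; should be mv⃗ (and division by a vector is undefined)
(C) |F⃗| = m|a⃗|: LHS [L M T^-2], RHS [L M T^-2] ✓ — magnitudes of vectors are scalars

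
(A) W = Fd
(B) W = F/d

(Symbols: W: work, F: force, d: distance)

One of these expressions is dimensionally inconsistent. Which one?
(B)

(A) W = Fd: LHS [L^2 M T^-2], RHS [L^2 M T^-2] ✓
(B) W = F/d: LHS [L^2 M T^-2], RHS [M T^-2] ✗

Expression (B) W = F/d is dimensionally incorrect.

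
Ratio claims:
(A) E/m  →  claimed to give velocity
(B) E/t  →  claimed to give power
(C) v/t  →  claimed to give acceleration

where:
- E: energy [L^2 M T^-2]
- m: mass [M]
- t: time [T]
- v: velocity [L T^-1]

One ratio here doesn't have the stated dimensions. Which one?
(A) E/m does not give velocity

(A) E/m: [L^2 T^-2] ≠ velocity [L T^-1] ✗
(B) E/t: [L^2 M T^-3] = power [L^2 M T^-3] ✓
(C) v/t: [L T^-2] = acceleration [L T^-2] ✓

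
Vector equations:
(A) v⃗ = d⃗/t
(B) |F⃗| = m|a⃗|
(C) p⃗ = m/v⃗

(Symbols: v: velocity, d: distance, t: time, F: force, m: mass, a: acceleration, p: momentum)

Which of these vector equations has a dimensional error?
(C) p⃗ = m/v⃗

(A) v⃗ = d⃗/t: LHS [L T^-1], RHS [L T^-1] ✓ — displacement (vector) divided by time (scalar)
(B) |F⃗| = m|a⃗|: LHS [L M T^-2], RHS [L M T^-2] ✓ — magnitudes of vectors are scalars
(C) p⃗ = m/v⃗: LHS [L M T^-1], RHS [L^-1 M T] ✗ — momentum is mass times velocity; should be mv⃗ (and division by a vector is undefined)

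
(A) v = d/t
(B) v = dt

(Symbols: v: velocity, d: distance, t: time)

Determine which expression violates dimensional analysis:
(B)

(A) v = d/t: LHS [L T^-1], RHS [L T^-1] ✓
(B) v = dt: LHS [L T^-1], RHS [L T] ✗

Expression (B) v = dt is dimensionally incorrect.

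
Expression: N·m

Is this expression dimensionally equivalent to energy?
Yes

The expression N·m has dimensions [L^2 M T^-2], which is exactly energy [L^2 M T^-2].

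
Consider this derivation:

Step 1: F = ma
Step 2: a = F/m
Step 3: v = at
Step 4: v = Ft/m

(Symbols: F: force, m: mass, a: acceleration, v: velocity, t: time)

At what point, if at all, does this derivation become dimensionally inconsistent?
No step introduces an error — all steps are dimensionally consistent.

Step 1: F = ma → LHS [L M T^-2], RHS [L M T^-2] ✓
Step 2: a = F/m → LHS [L T^-2], RHS [L T^-2] ✓
Step 3: v = at → LHS [L T^-1], RHS [L T^-1] ✓
Step 4: v = Ft/m → LHS [L T^-1], RHS [L T^-1] ✓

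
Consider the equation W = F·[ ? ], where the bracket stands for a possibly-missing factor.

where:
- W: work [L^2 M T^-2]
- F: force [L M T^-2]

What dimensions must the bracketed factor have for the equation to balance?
[L] — length (e.g. a distance d)

W has dimensions [L^2 M T^-2]; F has dimensions [L M T^-2].
The bracketed factor must supply [L^2 M T^-2] / [L M T^-2] = [L].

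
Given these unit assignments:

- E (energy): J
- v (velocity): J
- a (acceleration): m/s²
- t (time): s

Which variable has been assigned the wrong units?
v

The variable v (velocity) should have units m/s, not J.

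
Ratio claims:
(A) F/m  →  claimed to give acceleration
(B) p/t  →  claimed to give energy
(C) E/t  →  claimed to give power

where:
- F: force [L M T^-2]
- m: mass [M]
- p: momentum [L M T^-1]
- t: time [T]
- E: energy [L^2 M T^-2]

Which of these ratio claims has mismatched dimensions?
(B) p/t does not give energy

(A) F/m: [L T^-2] = acceleration [L T^-2] ✓
(B) p/t: [L M T^-2] ≠ energy [L^2 M T^-2] ✗
(C) E/t: [L^2 M T^-3] = power [L^2 M T^-3] ✓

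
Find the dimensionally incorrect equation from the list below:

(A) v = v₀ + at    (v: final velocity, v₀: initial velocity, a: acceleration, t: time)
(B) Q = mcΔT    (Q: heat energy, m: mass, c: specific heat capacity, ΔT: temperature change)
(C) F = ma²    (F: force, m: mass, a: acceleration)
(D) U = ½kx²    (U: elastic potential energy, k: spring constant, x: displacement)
(C) F = ma²

The equation (C) F = ma² is dimensionally incorrect.

LHS (F): [L M T^-2]
RHS (ma²): [L^2 M T^-4] ✗

The dimensions do not match. The other three equations balance.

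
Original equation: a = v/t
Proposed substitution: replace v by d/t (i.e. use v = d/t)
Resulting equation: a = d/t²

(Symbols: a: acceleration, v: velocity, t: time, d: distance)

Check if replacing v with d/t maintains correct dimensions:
Yes

[v] = [L T^-1] and [d/t] = [L T^-1]. These match, so the substitution replaces a quantity by one of the same dimensions and the result a = d/t² has LHS [L T^-2] vs RHS [L T^-2] — still consistent.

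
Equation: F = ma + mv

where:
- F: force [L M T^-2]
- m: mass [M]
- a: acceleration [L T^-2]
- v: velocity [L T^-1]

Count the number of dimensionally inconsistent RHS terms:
1

LHS F: [L M T^-2]
- ma: [L M T^-2] ✓
- mv: [L M T^-1] ✗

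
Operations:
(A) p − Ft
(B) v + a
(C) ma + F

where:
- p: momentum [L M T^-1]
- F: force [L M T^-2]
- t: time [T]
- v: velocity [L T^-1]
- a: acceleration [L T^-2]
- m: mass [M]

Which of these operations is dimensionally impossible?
(B) v + a

(A) p − Ft: p [L M T^-1] and Ft [L M T^-1] — same dimensions ✓
(B) v + a: v [L T^-1] and a [L T^-2] — different dimensions cannot be added/subtracted ✗
(C) ma + F: ma [L M T^-2] and F [L M T^-2] — same dimensions ✓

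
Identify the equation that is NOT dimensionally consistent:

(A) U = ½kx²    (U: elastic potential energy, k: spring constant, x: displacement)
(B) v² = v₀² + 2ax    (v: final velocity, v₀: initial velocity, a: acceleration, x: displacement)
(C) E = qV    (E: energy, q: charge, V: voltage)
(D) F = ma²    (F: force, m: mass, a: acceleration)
(D) F = ma²

The equation (D) F = ma² is dimensionally incorrect.

LHS (F): [L M T^-2]
RHS (ma²): [L^2 M T^-4] ✗

The dimensions do not match. The other three equations balance.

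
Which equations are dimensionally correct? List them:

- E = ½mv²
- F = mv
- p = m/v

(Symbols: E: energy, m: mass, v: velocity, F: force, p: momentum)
Dimensionally correct: E = ½mv²
Dimensionally incorrect: F = mv, p = m/v
Ordered (correct first, then incorrect): E = ½mv², F = mv, p = m/v

- E = ½mv²: LHS [L^2 M T^-2], RHS [L^2 M T^-2] → correct ✓
- F = mv: LHS [L M T^-2], RHS [L M T^-1] → incorrect ✗
- p = m/v: LHS [L M T^-1], RHS [L^-1 M T] → incorrect ✗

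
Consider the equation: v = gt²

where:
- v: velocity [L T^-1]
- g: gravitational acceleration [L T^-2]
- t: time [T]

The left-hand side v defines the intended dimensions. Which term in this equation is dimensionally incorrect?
The right-hand side term gt²

v has dimensions [L T^-1], but gt² has dimensions [L], so the term gt² is dimensionally wrong for v.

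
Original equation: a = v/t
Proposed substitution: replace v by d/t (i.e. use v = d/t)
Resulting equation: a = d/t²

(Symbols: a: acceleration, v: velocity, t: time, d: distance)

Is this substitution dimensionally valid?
Yes

[v] = [L T^-1] and [d/t] = [L T^-1]. These match, so the substitution replaces a quantity by one of the same dimensions and the result a = d/t² has LHS [L T^-2] vs RHS [L T^-2] — still consistent.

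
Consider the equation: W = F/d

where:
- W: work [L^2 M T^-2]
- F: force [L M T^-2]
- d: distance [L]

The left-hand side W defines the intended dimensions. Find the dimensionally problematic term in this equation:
The right-hand side term F/d

W has dimensions [L^2 M T^-2], but F/d has dimensions [M T^-2], so the term F/d is dimensionally wrong for W.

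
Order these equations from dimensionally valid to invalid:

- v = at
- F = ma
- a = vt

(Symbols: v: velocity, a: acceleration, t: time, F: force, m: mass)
Dimensionally correct: v = at, F = ma
Dimensionally incorrect: a = vt
Ordered (correct first, then incorrect): v = at, F = ma, a = vt

- v = at: LHS [L T^-1], RHS [L T^-1] → correct ✓
- F = ma: LHS [L M T^-2], RHS [L M T^-2] → correct ✓
- a = vt: LHS [L T^-2], RHS [L] → incorrect ✗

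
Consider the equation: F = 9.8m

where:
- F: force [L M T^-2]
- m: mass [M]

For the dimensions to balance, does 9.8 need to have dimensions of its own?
Yes

F has dimensions [L M T^-2], while m alone has dimensions [M]. For the equation to balance, the factor 9.8 must carry dimensions [L T^-2] — it is a dimensional constant (a numerical value of a physical quantity with its units suppressed), not a pure number.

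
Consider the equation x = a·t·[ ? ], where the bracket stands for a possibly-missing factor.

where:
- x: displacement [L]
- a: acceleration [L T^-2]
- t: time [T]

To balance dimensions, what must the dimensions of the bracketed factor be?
[T] — time (e.g. t)

x has dimensions [L]; a·t has dimensions [L T^-1].
The bracketed factor must supply [L] / [L T^-1] = [T].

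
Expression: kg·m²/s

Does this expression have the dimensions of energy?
No

The expression kg·m²/s has dimensions [L^2 M T^-1], but energy has dimensions [L^2 M T^-2].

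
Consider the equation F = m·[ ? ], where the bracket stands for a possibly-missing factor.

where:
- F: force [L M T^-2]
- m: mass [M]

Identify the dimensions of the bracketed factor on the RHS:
[L T^-2] — acceleration (e.g. a)

F has dimensions [L M T^-2]; m has dimensions [M].
The bracketed factor must supply [L M T^-2] / [M] = [L T^-2].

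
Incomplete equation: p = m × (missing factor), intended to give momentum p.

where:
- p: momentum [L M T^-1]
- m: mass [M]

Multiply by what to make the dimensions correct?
v (velocity), dimensions [L T^-1]

p has dimensions [L M T^-1] and m has dimensions [M].
The missing factor must have dimensions [L M T^-1] / [M] = [L T^-1], i.e. velocity (v).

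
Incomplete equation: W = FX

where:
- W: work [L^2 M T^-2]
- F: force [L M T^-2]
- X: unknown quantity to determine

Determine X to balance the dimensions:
X = d (distance), dimensions [L]

W has dimensions [L^2 M T^-2]; the rest of the RHS (F) has dimensions [L M T^-2].
So X must have dimensions [L] — X = d (distance).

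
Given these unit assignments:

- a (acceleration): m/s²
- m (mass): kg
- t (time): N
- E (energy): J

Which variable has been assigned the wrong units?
t

The variable t (time) should have units s, not N.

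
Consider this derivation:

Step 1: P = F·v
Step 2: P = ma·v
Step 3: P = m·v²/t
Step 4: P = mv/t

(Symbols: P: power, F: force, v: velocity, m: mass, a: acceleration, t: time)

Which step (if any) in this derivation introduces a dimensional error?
Step 4

Step 1: P = F·v → LHS [L^2 M T^-3], RHS [L^2 M T^-3] ✓
Step 2: P = ma·v → LHS [L^2 M T^-3], RHS [L^2 M T^-3] ✓
Step 3: P = m·v²/t → LHS [L^2 M T^-3], RHS [L^2 M T^-3] ✓
Step 4: P = mv/t → LHS [L^2 M T^-3], RHS [L M T^-2] ✗

The first dimensional inconsistency appears in step 4: P = mv/t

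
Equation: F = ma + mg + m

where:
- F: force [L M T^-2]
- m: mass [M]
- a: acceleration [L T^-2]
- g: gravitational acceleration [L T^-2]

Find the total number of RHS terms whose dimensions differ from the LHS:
1

LHS F: [L M T^-2]
- ma: [L M T^-2] ✓
- mg: [L M T^-2] ✓
- m: [M] ✗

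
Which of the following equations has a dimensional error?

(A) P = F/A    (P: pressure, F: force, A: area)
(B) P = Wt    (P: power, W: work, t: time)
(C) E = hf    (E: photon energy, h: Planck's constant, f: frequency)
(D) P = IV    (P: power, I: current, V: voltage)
(B) P = Wt

The equation (B) P = Wt is dimensionally incorrect.

LHS (P): [L^2 M T^-3]
RHS (Wt): [L^2 M T^-1] ✗

The dimensions do not match. The other three equations balance.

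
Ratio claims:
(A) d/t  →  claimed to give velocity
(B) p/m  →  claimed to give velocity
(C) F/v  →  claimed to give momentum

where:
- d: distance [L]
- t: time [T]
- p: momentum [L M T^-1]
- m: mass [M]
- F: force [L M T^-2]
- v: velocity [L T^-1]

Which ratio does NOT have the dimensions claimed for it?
(C) F/v does not give momentum

(A) d/t: [L T^-1] = velocity [L T^-1] ✓
(B) p/m: [L T^-1] = velocity [L T^-1] ✓
(C) F/v: [M T^-1] ≠ momentum [L M T^-1] ✗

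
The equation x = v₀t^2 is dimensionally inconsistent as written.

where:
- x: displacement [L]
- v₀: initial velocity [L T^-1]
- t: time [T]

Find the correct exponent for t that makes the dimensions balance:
The exponent of t should be 1: x = v₀t

The LHS x has dimensions [L]; t has dimensions [T].
As written, the RHS v₀t^2 (exponent 2 on t) has dimensions [L T], which does not match.
With exponent 1, the RHS v₀t has dimensions [L], matching the LHS.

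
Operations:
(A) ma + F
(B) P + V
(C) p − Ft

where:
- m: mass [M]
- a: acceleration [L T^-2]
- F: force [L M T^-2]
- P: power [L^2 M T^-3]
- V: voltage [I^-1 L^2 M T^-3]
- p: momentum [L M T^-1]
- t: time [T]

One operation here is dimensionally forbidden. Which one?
(B) P + V

(A) ma + F: ma [L M T^-2] and F [L M T^-2] — same dimensions ✓
(B) P + V: P [L^2 M T^-3] and V [I^-1 L^2 M T^-3] — different dimensions cannot be added/subtracted ✗
(C) p − Ft: p [L M T^-1] and Ft [L M T^-1] — same dimensions ✓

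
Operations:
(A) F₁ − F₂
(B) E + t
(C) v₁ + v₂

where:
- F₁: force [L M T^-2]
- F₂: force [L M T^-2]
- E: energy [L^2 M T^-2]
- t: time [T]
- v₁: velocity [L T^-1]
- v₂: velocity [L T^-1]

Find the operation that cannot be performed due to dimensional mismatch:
(B) E + t

(A) F₁ − F₂: F₁ [L M T^-2] and F₂ [L M T^-2] — same dimensions ✓
(B) E + t: E [L^2 M T^-2] and t [T] — different dimensions cannot be added/subtracted ✗
(C) v₁ + v₂: v₁ [L T^-1] and v₂ [L T^-1] — same dimensions ✓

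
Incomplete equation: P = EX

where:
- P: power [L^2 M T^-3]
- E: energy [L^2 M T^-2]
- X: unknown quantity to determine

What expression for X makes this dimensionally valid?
X = f (inverse time / frequency (1/t)), dimensions [T^-1]

P has dimensions [L^2 M T^-3]; the rest of the RHS (E) has dimensions [L^2 M T^-2].
So X must have dimensions [T^-1] — X = f (inverse time / frequency (1/t)).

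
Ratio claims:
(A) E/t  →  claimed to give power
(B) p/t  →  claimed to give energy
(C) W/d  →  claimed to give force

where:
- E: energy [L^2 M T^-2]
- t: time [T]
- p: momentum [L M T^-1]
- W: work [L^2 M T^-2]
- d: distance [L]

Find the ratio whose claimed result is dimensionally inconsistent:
(B) p/t does not give energy

(A) E/t: [L^2 M T^-3] = power [L^2 M T^-3] ✓
(B) p/t: [L M T^-2] ≠ energy [L^2 M T^-2] ✗
(C) W/d: [L M T^-2] = force [L M T^-2] ✓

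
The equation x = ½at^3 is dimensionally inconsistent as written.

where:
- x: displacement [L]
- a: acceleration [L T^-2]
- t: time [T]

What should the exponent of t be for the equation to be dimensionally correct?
The exponent of t should be 2: x = ½at^2

The LHS x has dimensions [L]; t has dimensions [T].
As written, the RHS ½at^3 (exponent 3 on t) has dimensions [L T], which does not match.
With exponent 2, the RHS ½at^2 has dimensions [L], matching the LHS.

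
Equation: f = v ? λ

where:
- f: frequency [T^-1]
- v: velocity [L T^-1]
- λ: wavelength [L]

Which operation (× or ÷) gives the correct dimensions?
division (÷): f = v ÷ λ

f [T^-1]; v [L T^-1]; λ [L].
v × λ → [L^2 T^-1] ✗
v ÷ λ → [T^-1] ✓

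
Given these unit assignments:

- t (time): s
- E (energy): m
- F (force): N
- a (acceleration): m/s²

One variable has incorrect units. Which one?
E

The variable E (energy) should have units J, not m.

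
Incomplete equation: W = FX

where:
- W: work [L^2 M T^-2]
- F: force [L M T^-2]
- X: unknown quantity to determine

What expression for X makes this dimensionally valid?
X = d (distance), dimensions [L]

W has dimensions [L^2 M T^-2]; the rest of the RHS (F) has dimensions [L M T^-2].
So X must have dimensions [L] — X = d (distance).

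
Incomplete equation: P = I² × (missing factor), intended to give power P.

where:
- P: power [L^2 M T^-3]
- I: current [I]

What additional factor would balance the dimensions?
R (resistance), dimensions [I^-2 L^2 M T^-3]

P has dimensions [L^2 M T^-3] and I² has dimensions [I^2].
The missing factor must have dimensions [L^2 M T^-3] / [I^2] = [I^-2 L^2 M T^-3], i.e. resistance (R).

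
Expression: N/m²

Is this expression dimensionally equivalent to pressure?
Yes

The expression N/m² has dimensions [L^-1 M T^-2], which is exactly pressure [L^-1 M T^-2].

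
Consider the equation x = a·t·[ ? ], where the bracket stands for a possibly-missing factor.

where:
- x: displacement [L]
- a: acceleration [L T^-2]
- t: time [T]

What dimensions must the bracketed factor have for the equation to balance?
[T] — time (e.g. t)

x has dimensions [L]; a·t has dimensions [L T^-1].
The bracketed factor must supply [L] / [L T^-1] = [T].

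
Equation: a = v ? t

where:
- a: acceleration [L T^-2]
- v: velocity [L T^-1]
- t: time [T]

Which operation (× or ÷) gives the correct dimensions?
division (÷): a = v ÷ t

a [L T^-2]; v [L T^-1]; t [T].
v × t → [L] ✗
v ÷ t → [L T^-2] ✓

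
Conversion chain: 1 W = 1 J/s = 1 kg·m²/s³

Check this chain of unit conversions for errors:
The chain is correct (no errors).

Correct: Watt is Joule per second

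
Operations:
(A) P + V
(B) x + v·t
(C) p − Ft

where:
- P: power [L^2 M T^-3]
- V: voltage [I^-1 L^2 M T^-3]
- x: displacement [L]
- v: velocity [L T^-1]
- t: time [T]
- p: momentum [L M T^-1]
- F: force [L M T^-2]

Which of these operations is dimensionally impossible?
(A) P + V

(A) P + V: P [L^2 M T^-3] and V [I^-1 L^2 M T^-3] — different dimensions cannot be added/subtracted ✗
(B) x + v·t: x [L] and v·t [L] — same dimensions ✓
(C) p − Ft: p [L M T^-1] and Ft [L M T^-1] — same dimensions ✓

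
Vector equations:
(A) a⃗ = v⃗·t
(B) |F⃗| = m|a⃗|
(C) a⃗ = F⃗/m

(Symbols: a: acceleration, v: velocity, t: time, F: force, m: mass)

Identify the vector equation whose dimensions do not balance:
(A) a⃗ = v⃗·t

(A) a⃗ = v⃗·t: LHS [L T^-2], RHS [L] ✗ — acceleration is velocity per time; should be v⃗/t
(B) |F⃗| = m|a⃗|: LHS [L M T^-2], RHS [L M T^-2] ✓ — magnitudes of vectors are scalars
(C) a⃗ = F⃗/m: LHS [L T^-2], RHS [L T^-2] ✓ — force (vector) divided by mass (scalar)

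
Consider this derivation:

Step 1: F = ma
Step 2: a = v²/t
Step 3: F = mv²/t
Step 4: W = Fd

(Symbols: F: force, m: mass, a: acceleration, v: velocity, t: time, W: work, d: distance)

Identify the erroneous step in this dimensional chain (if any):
Step 2

Step 1: F = ma → LHS [L M T^-2], RHS [L M T^-2] ✓
Step 2: a = v²/t → LHS [L T^-2], RHS [L^2 T^-3] ✗

The first dimensional inconsistency appears in step 2: a = v²/t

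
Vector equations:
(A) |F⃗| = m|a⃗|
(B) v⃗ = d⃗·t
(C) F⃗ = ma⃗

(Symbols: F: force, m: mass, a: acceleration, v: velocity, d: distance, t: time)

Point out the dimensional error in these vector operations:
(B) v⃗ = d⃗·t

(A) |F⃗| = m|a⃗|: LHS [L M T^-2], RHS [L M T^-2] ✓ — magnitudes of vectors are scalars
(B) v⃗ = d⃗·t: LHS [L T^-1], RHS [L T] ✗ — velocity is displacement per time; should be d⃗/t
(C) F⃗ = ma⃗: LHS [L M T^-2], RHS [L M T^-2] ✓ — Force and acceleration are vectors, mass is a scalar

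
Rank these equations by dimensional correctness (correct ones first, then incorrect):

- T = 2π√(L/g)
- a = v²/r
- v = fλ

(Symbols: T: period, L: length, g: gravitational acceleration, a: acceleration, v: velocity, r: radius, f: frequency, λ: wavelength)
Dimensionally correct: T = 2π√(L/g), a = v²/r, v = fλ
Dimensionally incorrect: none
Ordered (correct first, then incorrect): T = 2π√(L/g), a = v²/r, v = fλ

- T = 2π√(L/g): LHS [T], RHS [T] → correct ✓
- a = v²/r: LHS [L T^-2], RHS [L T^-2] → correct ✓
- v = fλ: LHS [L T^-1], RHS [L T^-1] → correct ✓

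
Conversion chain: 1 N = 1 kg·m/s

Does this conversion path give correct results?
The chain is incorrect (it contains an error).

Incorrect: Newton is kg·m/s², not kg·m/s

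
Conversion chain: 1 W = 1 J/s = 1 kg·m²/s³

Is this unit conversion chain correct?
The chain is correct (no errors).

Correct: Watt is Joule per second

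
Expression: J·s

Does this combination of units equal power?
No

The expression J·s has dimensions [L^2 M T^-1], but power has dimensions [L^2 M T^-3].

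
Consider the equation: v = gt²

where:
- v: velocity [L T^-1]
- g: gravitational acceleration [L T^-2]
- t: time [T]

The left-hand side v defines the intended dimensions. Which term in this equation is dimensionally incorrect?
The right-hand side term gt²

v has dimensions [L T^-1], but gt² has dimensions [L], so the term gt² is dimensionally wrong for v.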